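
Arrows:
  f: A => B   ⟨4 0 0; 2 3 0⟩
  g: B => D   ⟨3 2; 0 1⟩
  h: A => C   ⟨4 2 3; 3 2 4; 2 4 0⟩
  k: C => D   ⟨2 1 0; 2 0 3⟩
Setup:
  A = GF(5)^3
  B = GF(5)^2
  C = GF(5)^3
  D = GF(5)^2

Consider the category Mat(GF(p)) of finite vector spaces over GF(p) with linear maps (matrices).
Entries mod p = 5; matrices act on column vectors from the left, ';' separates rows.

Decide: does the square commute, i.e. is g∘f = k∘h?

Path 1 = f;g:
  e0=(1,0,0) f=>(4,2) g=>(1,2)
  e1=(0,1,0) f=>(0,3) g=>(1,3)
  e2=(0,0,1) f=>(0,0) g=>(0,0)
  result₁ = ⟨1 1 0; 2 3 0⟩
Path 2 = h;k:
  e0=(1,0,0) h=>(4,3,2) k=>(1,4)
  e1=(0,1,0) h=>(2,2,4) k=>(1,1)
  e2=(0,0,1) h=>(3,4,0) k=>(0,1)
  result₂ = ⟨1 1 0; 4 1 1⟩
Equal? distinct morphisms ✗

Answer: DOES NOT COMMUTE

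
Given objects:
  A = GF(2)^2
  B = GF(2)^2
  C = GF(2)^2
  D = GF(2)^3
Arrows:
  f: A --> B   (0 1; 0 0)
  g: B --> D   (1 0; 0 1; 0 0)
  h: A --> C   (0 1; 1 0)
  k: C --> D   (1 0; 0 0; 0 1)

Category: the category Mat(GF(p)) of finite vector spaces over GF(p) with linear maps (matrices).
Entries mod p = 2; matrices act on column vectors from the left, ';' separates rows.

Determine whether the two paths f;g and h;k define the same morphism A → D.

Path 1 = f;g:
  e0=[1,0] f-->[0,0] g-->[0,0,0]
  e1=[0,1] f-->[1,0] g-->[1,0,0]
  composite₁ = (0 1; 0 0; 0 0)
Path 2 = h;k:
  e0=[1,0] h-->[0,1] k-->[0,0,1]
  e1=[0,1] h-->[1,0] k-->[1,0,0]
  composite₂ = (0 1; 0 0; 1 0)
Equal? NO — does not commute

Answer: DOES NOT COMMUTE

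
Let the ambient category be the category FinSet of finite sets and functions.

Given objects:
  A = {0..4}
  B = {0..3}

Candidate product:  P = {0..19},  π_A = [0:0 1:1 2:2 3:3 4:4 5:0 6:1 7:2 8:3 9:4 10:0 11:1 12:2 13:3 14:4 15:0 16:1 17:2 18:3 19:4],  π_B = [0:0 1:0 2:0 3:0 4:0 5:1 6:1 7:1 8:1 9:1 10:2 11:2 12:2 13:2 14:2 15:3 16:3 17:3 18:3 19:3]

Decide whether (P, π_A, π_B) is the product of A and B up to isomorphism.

|A|·|B| = 5·4 = 20;  |P| = 20
Check the pairing map k ↦ (π_A(k), π_B(k)):
  0 : (0,0)
  1 : (1,0)
  2 : (2,0)
  3 : (3,0)
  4 : (4,0)
  5 : (0,1)
  6 : (1,1)
  7 : (2,1)
  8 : (3,1)
  9 : (4,1)
  10 : (0,2)
  11 : (1,2)
  12 : (2,2)
  13 : (3,2)
  14 : (4,2)
  15 : (0,3)
  16 : (1,3)
  17 : (2,3)
  18 : (3,3)
  19 : (4,3)
distinct pairs in image: 20 / 20 needed
  → bijection onto A×B; projections well-typed.

Answer: VALID PRODUCT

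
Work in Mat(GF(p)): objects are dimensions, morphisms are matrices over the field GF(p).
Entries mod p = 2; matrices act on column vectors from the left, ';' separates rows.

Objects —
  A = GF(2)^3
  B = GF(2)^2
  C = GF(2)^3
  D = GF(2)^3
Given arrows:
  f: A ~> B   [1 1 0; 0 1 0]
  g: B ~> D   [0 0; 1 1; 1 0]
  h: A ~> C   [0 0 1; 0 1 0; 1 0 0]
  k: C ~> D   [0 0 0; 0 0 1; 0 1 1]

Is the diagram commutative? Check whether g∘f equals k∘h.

Answer: COMMUTES

Trace:
Along f;g (path 1):
  e0=(1,0,0) f~>(1,0) g~>(0,1,1)
  e1=(0,1,0) f~>(1,1) g~>(0,0,1)
  e2=(0,0,1) f~>(0,0) g~>(0,0,0)
  ⟦path⟧₁ = [0 0 0; 1 0 0; 1 1 0]
Along h;k (path 2):
  e0=(1,0,0) h~>(0,0,1) k~>(0,1,1)
  e1=(0,1,0) h~>(0,1,0) k~>(0,0,1)
  e2=(0,0,1) h~>(1,0,0) k~>(0,0,0)
  ⟦path⟧₂ = [0 0 0; 1 0 0; 1 1 0]
Equal? equal; square commutes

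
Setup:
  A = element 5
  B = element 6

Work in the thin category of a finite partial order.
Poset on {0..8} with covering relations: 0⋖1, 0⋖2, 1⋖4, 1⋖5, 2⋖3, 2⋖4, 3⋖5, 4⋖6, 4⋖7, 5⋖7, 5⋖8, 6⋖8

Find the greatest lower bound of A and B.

Answer: NO MEET EXISTS

Work:
Common predecessors of 5,6: {0,1,2}
  maximal lower bounds 1 and 2 are incomparable: neither 1≤2 nor 2≤1
→ no greatest lower bound exists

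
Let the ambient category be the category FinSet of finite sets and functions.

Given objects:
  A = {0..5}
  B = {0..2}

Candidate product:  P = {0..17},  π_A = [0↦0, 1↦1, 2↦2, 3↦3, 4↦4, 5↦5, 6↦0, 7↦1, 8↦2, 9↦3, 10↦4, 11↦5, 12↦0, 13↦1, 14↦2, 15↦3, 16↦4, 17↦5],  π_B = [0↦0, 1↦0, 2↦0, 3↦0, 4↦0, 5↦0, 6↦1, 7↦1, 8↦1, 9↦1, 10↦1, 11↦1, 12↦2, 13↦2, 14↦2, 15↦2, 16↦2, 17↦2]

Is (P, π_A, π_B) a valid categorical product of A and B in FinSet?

Answer: VALID PRODUCT

Derivation:
|A|·|B| = 6·3 = 18;  |P| = 18
Check the pairing map k ↦ (π_A(k), π_B(k)):
  0 ↦ (0,0)
  1 ↦ (1,0)
  2 ↦ (2,0)
  3 ↦ (3,0)
  4 ↦ (4,0)
  5 ↦ (5,0)
  6 ↦ (0,1)
  7 ↦ (1,1)
  8 ↦ (2,1)
  9 ↦ (3,1)
  10 ↦ (4,1)
  11 ↦ (5,1)
  12 ↦ (0,2)
  13 ↦ (1,2)
  14 ↦ (2,2)
  15 ↦ (3,2)
  16 ↦ (4,2)
  17 ↦ (5,2)
distinct pairs in image: 18 / 18 needed
  → bijection onto A×B; projections well-typed.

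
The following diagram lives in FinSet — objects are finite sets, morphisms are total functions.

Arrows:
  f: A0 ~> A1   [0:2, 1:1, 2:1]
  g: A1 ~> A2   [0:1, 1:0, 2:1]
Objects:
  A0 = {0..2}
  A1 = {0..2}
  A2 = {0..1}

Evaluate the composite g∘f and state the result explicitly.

Answer: [0:1, 1:0, 2:0]

Derivation:
  0 f~>2 g~>1
  1 f~>1 g~>0
  2 f~>1 g~>0
⟦path⟧: [0:1, 1:0, 2:0]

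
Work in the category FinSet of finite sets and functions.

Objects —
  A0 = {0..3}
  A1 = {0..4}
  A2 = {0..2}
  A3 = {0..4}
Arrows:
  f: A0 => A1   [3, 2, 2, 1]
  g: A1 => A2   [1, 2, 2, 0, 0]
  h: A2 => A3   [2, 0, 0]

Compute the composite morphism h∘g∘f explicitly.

Answer: [2, 0, 0, 0]

Derivation:
  0 f=>3 g=>0 h=>2
  1 f=>2 g=>2 h=>0
  2 f=>2 g=>2 h=>0
  3 f=>1 g=>2 h=>0
composite: [2, 0, 0, 0]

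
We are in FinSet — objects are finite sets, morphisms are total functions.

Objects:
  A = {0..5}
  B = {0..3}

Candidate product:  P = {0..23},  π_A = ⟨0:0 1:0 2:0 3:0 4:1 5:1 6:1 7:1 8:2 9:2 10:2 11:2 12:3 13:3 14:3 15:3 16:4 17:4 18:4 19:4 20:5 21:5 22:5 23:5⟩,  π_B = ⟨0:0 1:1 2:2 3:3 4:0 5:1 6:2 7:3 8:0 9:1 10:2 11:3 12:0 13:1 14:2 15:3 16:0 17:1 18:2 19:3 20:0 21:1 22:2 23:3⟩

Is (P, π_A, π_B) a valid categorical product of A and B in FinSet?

|A|·|B| = 6·4 = 24;  |P| = 24
Check the pairing map k ↦ (π_A(k), π_B(k)):
  0 : (0,0)
  1 : (0,1)
  2 : (0,2)
  3 : (0,3)
  4 : (1,0)
  5 : (1,1)
  6 : (1,2)
  7 : (1,3)
  8 : (2,0)
  9 : (2,1)
  10 : (2,2)
  11 : (2,3)
  12 : (3,0)
  13 : (3,1)
  14 : (3,2)
  15 : (3,3)
  16 : (4,0)
  17 : (4,1)
  18 : (4,2)
  19 : (4,3)
  20 : (5,0)
  21 : (5,1)
  22 : (5,2)
  23 : (5,3)
distinct pairs in image: 24 / 24 needed
  → bijection onto A×B; projections well-typed.

Answer: VALID PRODUCT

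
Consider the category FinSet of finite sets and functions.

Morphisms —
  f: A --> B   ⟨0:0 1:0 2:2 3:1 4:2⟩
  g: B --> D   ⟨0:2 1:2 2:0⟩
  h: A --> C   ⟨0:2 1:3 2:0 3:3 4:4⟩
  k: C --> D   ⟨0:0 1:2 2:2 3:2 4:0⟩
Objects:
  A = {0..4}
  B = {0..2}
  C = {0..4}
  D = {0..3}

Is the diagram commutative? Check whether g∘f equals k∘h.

1) trace f;g:
  0 f-->0 g-->2
  1 f-->0 g-->2
  2 f-->2 g-->0
  3 f-->1 g-->2
  4 f-->2 g-->0
  composite₁ = ⟨0:2 1:2 2:0 3:2 4:0⟩
2) trace h;k:
  0 h-->2 k-->2
  1 h-->3 k-->2
  2 h-->0 k-->0
  3 h-->3 k-->2
  4 h-->4 k-->0
  composite₂ = ⟨0:2 1:2 2:0 3:2 4:0⟩
Equal? equal; square commutes

Answer: COMMUTES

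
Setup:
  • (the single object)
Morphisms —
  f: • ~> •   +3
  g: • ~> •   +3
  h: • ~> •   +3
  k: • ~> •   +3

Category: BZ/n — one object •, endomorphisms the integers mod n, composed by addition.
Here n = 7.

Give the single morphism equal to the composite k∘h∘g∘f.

Answer: +5

Work:
  0 +3≡3 +3≡6 +3≡2 +3≡5  (mod 7)
⟦path⟧: +5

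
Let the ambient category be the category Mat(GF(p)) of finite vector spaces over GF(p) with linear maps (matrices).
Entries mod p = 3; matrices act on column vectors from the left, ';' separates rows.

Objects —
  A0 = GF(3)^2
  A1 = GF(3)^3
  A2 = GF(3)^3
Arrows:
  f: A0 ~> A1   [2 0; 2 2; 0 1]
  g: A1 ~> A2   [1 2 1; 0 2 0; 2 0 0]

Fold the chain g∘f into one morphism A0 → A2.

  e0=(1,0) f~>(2,2,0) g~>(0,1,1)
  e1=(0,1) f~>(0,2,1) g~>(2,1,0)
⟦path⟧: [0 2; 1 1; 1 0]

Answer: [0 2; 1 1; 1 0]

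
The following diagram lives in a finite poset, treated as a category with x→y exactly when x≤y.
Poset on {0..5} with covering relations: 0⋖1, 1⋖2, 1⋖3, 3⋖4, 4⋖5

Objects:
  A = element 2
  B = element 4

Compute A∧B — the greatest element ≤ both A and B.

Lower bounds of A=2 and B=4: {0,1}
  0 ≤ 1
  1 ≤ 1
glb = 1

Answer: A∧B = 1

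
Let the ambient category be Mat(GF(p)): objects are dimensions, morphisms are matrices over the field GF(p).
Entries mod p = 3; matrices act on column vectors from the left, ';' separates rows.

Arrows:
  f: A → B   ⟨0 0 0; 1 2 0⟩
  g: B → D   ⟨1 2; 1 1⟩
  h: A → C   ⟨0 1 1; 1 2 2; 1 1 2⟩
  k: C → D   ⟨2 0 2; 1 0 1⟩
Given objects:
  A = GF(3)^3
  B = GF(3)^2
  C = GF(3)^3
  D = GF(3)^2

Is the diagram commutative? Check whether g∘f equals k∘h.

1) trace f;g:
  e0=(1,0,0) f→(0,1) g→(2,1)
  e1=(0,1,0) f→(0,2) g→(1,2)
  e2=(0,0,1) f→(0,0) g→(0,0)
  result₁ = ⟨2 1 0; 1 2 0⟩
2) trace h;k:
  e0=(1,0,0) h→(0,1,1) k→(2,1)
  e1=(0,1,0) h→(1,2,1) k→(1,2)
  e2=(0,0,1) h→(1,2,2) k→(0,0)
  result₂ = ⟨2 1 0; 1 2 0⟩
Equal? same morphism ✓

Answer: COMMUTES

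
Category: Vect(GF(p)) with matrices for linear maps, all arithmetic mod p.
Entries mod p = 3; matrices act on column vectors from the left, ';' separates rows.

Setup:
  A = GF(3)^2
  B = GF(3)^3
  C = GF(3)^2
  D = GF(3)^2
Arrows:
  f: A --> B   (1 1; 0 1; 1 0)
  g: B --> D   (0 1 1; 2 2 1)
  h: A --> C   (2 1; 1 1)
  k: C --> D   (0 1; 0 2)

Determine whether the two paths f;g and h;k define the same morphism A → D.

Along f;g (path 1):
  e0=(1,0) f-->(1,0,1) g-->(1,0)
  e1=(0,1) f-->(1,1,0) g-->(1,1)
  composite₁ = (1 1; 0 1)
Along h;k (path 2):
  e0=(1,0) h-->(2,1) k-->(1,2)
  e1=(0,1) h-->(1,1) k-->(1,2)
  composite₂ = (1 1; 2 2)
Equal? distinct morphisms ✗

Answer: DOES NOT COMMUTE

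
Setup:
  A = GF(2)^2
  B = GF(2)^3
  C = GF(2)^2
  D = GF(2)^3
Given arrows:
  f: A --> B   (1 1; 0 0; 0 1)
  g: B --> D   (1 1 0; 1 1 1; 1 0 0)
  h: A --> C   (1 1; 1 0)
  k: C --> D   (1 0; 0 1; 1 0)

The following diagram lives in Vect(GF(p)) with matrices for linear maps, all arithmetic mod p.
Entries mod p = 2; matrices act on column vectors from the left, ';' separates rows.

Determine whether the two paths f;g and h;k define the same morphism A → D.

Answer: COMMUTES

Trace:
1) trace f;g:
  e0=[1,0] f-->[1,0,0] g-->[1,1,1]
  e1=[0,1] f-->[1,0,1] g-->[1,0,1]
  result₁ = (1 1; 1 0; 1 1)
2) trace h;k:
  e0=[1,0] h-->[1,1] k-->[1,1,1]
  e1=[0,1] h-->[1,0] k-->[1,0,1]
  result₂ = (1 1; 1 0; 1 1)
Equal? equal; square commutes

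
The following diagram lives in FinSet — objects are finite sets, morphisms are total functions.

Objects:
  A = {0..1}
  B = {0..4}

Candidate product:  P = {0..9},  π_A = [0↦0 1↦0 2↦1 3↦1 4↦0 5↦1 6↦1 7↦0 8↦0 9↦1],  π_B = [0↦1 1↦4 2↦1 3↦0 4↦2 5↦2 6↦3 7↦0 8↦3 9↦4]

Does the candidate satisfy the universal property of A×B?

|A|·|B| = 2·5 = 10;  |P| = 10
Check the pairing map k ↦ (π_A(k), π_B(k)):
  0 ↦ (0,1)
  1 ↦ (0,4)
  2 ↦ (1,1)
  3 ↦ (1,0)
  4 ↦ (0,2)
  5 ↦ (1,2)
  6 ↦ (1,3)
  7 ↦ (0,0)
  8 ↦ (0,3)
  9 ↦ (1,4)
distinct pairs in image: 10 / 10 needed
  → bijection onto A×B; projections well-typed.

Answer: VALID PRODUCT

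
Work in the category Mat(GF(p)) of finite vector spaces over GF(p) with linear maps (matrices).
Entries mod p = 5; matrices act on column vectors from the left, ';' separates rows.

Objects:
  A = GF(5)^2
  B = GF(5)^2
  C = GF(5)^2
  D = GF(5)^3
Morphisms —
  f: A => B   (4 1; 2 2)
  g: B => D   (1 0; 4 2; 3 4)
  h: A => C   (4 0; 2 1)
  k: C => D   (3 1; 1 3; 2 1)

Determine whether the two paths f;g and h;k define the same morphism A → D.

Answer: COMMUTES

Trace:
1) trace f;g:
  e0=⟨1,0⟩ f=>⟨4,2⟩ g=>⟨4,0,0⟩
  e1=⟨0,1⟩ f=>⟨1,2⟩ g=>⟨1,3,1⟩
  result₁ = (4 1; 0 3; 0 1)
2) trace h;k:
  e0=⟨1,0⟩ h=>⟨4,2⟩ k=>⟨4,0,0⟩
  e1=⟨0,1⟩ h=>⟨0,1⟩ k=>⟨1,3,1⟩
  result₂ = (4 1; 0 3; 0 1)
Equal? equal; square commutes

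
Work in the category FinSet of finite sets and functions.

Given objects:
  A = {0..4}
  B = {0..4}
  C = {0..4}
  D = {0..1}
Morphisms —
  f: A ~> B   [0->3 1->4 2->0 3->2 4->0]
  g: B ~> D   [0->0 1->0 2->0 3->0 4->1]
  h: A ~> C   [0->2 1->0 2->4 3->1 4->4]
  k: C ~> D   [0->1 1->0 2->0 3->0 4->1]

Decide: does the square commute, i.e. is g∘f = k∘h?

Answer: DOES NOT COMMUTE

Derivation:
Path 1 = f;g:
  0 f~>3 g~>0
  1 f~>4 g~>1
  2 f~>0 g~>0
  3 f~>2 g~>0
  4 f~>0 g~>0
  composite₁ = [0->0 1->1 2->0 3->0 4->0]
Path 2 = h;k:
  0 h~>2 k~>0
  1 h~>0 k~>1
  2 h~>4 k~>1
  3 h~>1 k~>0
  4 h~>4 k~>1
  composite₂ = [0->0 1->1 2->1 3->0 4->1]
Equal? distinct morphisms ✗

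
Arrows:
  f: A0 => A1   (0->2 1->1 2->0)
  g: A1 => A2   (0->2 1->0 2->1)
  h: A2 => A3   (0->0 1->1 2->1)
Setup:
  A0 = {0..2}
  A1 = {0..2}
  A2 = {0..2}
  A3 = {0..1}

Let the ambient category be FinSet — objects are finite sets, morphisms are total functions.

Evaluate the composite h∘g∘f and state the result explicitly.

  0 f=>2 g=>1 h=>1
  1 f=>1 g=>0 h=>0
  2 f=>0 g=>2 h=>1
⟦path⟧: (0->1 1->0 2->1)

Answer: (0->1 1->0 2->1)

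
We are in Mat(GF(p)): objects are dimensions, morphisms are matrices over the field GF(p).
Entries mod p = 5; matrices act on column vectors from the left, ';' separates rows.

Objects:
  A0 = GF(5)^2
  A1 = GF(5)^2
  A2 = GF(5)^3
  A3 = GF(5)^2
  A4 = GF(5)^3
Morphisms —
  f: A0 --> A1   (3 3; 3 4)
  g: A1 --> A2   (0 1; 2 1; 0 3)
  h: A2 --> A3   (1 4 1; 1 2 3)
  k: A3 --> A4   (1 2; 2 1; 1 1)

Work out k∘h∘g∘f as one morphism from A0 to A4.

  e0=⟨1,0⟩ f-->⟨3,3⟩ g-->⟨3,4,4⟩ h-->⟨3,3⟩ k-->⟨4,4,1⟩
  e1=⟨0,1⟩ f-->⟨3,4⟩ g-->⟨4,0,2⟩ h-->⟨1,0⟩ k-->⟨1,2,1⟩
composite: (4 1; 4 2; 1 1)

Answer: (4 1; 4 2; 1 1)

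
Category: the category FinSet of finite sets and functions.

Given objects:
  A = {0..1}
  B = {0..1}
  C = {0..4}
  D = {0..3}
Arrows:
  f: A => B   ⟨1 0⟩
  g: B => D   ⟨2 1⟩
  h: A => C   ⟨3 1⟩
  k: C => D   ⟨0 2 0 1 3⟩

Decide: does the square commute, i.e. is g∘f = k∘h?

1) trace f;g:
  0 f=>1 g=>1
  1 f=>0 g=>2
  result₁ = ⟨1 2⟩
2) trace h;k:
  0 h=>3 k=>1
  1 h=>1 k=>2
  result₂ = ⟨1 2⟩
Equal? YES — commutes

Answer: COMMUTES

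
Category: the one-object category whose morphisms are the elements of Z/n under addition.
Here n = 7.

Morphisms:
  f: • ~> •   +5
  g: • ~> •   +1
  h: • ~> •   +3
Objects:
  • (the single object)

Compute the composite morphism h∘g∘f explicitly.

Answer: +2

Work:
  0 +5≡5 +1≡6 +3≡2  (mod 7)
⟦path⟧: +2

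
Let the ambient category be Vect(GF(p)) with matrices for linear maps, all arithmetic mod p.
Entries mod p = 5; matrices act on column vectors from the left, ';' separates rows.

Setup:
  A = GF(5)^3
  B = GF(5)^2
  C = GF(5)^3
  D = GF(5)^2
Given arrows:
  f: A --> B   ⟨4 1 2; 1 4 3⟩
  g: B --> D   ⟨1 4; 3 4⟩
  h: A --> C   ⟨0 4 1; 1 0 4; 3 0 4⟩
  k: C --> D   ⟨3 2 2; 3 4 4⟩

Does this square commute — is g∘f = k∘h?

Along f;g (path 1):
  e0=(1,0,0) f-->(4,1) g-->(3,1)
  e1=(0,1,0) f-->(1,4) g-->(2,4)
  e2=(0,0,1) f-->(2,3) g-->(4,3)
  ⟦path⟧₁ = ⟨3 2 4; 1 4 3⟩
Along h;k (path 2):
  e0=(1,0,0) h-->(0,1,3) k-->(3,1)
  e1=(0,1,0) h-->(4,0,0) k-->(2,2)
  e2=(0,0,1) h-->(1,4,4) k-->(4,0)
  ⟦path⟧₂ = ⟨3 2 4; 1 2 0⟩
Equal? differ; not commutative

Answer: DOES NOT COMMUTE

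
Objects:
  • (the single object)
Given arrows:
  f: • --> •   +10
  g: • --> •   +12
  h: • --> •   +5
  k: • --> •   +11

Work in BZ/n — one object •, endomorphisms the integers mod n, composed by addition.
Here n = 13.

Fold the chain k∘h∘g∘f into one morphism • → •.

  0 +10≡10 +12≡9 +5≡1 +11≡12  (mod 13)
composite: +12

Answer: +12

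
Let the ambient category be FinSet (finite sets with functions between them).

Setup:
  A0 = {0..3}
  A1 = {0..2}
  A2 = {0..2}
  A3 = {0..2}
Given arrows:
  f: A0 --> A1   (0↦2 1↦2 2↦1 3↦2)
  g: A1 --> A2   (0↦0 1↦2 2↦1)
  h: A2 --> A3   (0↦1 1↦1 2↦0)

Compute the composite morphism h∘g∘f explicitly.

  0 f-->2 g-->1 h-->1
  1 f-->2 g-->1 h-->1
  2 f-->1 g-->2 h-->0
  3 f-->2 g-->1 h-->1
composite: (0↦1 1↦1 2↦0 3↦1)

Answer: (0↦1 1↦1 2↦0 3↦1)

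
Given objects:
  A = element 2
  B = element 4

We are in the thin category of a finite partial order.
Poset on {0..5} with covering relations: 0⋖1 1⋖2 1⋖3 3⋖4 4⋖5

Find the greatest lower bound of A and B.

Lower bounds of A=2 and B=4: {0,1}
  0 ≤ 1
  1 ≤ 1
glb = 1

Answer: A∧B = 1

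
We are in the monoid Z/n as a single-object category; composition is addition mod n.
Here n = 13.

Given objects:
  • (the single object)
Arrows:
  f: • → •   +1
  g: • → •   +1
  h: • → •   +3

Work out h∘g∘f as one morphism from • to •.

  0 +1≡1 +1≡2 +3≡5  (mod 13)
result: +5

Answer: +5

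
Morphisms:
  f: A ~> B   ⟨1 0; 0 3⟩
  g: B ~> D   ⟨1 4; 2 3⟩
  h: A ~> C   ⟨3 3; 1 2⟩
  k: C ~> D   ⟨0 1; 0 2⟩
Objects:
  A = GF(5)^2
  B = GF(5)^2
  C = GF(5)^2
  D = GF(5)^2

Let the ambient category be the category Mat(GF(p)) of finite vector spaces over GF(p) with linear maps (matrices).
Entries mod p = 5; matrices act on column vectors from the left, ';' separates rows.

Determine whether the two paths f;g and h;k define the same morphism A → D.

Answer: COMMUTES

Derivation:
1) trace f;g:
  e0=(1,0) f~>(1,0) g~>(1,2)
  e1=(0,1) f~>(0,3) g~>(2,4)
  composite₁ = ⟨1 2; 2 4⟩
2) trace h;k:
  e0=(1,0) h~>(3,1) k~>(1,2)
  e1=(0,1) h~>(3,2) k~>(2,4)
  composite₂ = ⟨1 2; 2 4⟩
Equal? same morphism ✓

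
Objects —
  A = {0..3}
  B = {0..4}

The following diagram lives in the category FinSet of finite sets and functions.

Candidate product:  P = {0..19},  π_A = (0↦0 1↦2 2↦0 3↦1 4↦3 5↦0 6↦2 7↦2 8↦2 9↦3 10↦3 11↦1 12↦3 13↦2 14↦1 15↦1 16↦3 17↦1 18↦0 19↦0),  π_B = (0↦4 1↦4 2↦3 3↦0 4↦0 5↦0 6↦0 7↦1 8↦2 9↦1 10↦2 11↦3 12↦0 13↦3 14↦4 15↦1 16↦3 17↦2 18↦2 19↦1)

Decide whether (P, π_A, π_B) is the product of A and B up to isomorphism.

Answer: NOT A VALID PRODUCT — duplicate pair at indices 12,4

Derivation:
|A|·|B| = 4·5 = 20;  |P| = 20
Check the pairing map k ↦ (π_A(k), π_B(k)):
  0 ↦ (0,4)
  1 ↦ (2,4)
  2 ↦ (0,3)
  3 ↦ (1,0)
  4 ↦ (3,0)
  5 ↦ (0,0)
  6 ↦ (2,0)
  7 ↦ (2,1)
  8 ↦ (2,2)
  9 ↦ (3,1)
  10 ↦ (3,2)
  11 ↦ (1,3)
  12 ↦ (3,0)  ✗ repeats pair of k=4
  13 ↦ (2,3)
  14 ↦ (1,4)
  15 ↦ (1,1)
  16 ↦ (3,3)
  17 ↦ (1,2)
  18 ↦ (0,2)
  19 ↦ (0,1)
distinct pairs in image: 19 / 20 needed
  → (3,0) hit at k=4 and k=12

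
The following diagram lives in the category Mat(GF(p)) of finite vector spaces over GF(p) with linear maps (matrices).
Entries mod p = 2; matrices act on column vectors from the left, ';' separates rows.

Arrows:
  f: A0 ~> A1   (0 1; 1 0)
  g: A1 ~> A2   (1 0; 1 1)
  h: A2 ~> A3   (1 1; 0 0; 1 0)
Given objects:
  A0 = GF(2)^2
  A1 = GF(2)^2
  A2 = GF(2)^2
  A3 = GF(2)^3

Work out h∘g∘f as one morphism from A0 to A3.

  e0=[1,0] f~>[0,1] g~>[0,1] h~>[1,0,0]
  e1=[0,1] f~>[1,0] g~>[1,1] h~>[0,0,1]
⟦path⟧: (1 0; 0 0; 0 1)

Answer: (1 0; 0 0; 0 1)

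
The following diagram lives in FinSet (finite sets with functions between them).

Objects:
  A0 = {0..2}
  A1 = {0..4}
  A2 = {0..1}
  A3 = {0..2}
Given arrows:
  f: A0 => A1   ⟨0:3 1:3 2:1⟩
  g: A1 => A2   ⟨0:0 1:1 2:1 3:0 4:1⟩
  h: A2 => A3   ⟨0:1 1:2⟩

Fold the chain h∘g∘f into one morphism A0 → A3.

Answer: ⟨0:1 1:1 2:2⟩

Trace:
  0 f=>3 g=>0 h=>1
  1 f=>3 g=>0 h=>1
  2 f=>1 g=>1 h=>2
composite: ⟨0:1 1:1 2:2⟩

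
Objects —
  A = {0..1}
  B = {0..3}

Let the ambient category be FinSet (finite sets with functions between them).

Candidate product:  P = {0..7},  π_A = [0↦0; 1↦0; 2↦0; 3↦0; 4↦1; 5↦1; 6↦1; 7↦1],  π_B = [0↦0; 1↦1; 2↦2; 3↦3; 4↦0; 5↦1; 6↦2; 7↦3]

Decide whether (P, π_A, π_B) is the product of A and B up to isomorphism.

|A|·|B| = 2·4 = 8;  |P| = 8
Check the pairing map k ↦ (π_A(k), π_B(k)):
  0 ↦ (0,0)
  1 ↦ (0,1)
  2 ↦ (0,2)
  3 ↦ (0,3)
  4 ↦ (1,0)
  5 ↦ (1,1)
  6 ↦ (1,2)
  7 ↦ (1,3)
distinct pairs in image: 8 / 8 needed
  → bijection onto A×B; projections well-typed.

Answer: VALID PRODUCT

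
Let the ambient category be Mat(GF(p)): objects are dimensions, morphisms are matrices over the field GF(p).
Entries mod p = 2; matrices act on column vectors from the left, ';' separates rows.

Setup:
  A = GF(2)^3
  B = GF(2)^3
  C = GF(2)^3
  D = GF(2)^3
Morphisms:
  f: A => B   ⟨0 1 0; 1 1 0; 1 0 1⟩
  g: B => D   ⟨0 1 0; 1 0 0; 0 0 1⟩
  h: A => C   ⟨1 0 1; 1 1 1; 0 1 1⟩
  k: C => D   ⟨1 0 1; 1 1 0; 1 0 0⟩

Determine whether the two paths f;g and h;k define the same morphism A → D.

Path 1 = f;g:
  e0=(1,0,0) f=>(0,1,1) g=>(1,0,1)
  e1=(0,1,0) f=>(1,1,0) g=>(1,1,0)
  e2=(0,0,1) f=>(0,0,1) g=>(0,0,1)
  ⟦path⟧₁ = ⟨1 1 0; 0 1 0; 1 0 1⟩
Path 2 = h;k:
  e0=(1,0,0) h=>(1,1,0) k=>(1,0,1)
  e1=(0,1,0) h=>(0,1,1) k=>(1,1,0)
  e2=(0,0,1) h=>(1,1,1) k=>(0,0,1)
  ⟦path⟧₂ = ⟨1 1 0; 0 1 0; 1 0 1⟩
Equal? same morphism ✓

Answer: COMMUTES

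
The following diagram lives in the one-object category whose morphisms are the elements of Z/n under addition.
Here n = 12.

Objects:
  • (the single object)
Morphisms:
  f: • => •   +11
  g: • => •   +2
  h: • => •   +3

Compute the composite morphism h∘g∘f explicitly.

Answer: +4

Work:
  0 +11≡11 +2≡1 +3≡4  (mod 12)
composite: +4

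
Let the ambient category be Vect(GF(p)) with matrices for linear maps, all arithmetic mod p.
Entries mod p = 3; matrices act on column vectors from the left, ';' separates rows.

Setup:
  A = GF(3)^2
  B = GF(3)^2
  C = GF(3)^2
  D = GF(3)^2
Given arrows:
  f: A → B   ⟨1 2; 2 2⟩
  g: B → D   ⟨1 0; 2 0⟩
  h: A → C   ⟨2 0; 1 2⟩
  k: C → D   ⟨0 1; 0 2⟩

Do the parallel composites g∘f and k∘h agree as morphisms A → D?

Answer: COMMUTES

Trace:
Along f;g (path 1):
  e0=(1,0) f→(1,2) g→(1,2)
  e1=(0,1) f→(2,2) g→(2,1)
  result₁ = ⟨1 2; 2 1⟩
Along h;k (path 2):
  e0=(1,0) h→(2,1) k→(1,2)
  e1=(0,1) h→(0,2) k→(2,1)
  result₂ = ⟨1 2; 2 1⟩
Equal? YES — commutes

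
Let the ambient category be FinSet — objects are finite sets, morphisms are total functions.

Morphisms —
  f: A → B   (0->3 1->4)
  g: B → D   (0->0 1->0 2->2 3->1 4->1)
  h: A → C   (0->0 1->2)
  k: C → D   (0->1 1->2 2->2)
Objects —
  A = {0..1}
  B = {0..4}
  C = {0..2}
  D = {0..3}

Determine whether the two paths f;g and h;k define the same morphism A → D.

Answer: DOES NOT COMMUTE

Trace:
Along f;g (path 1):
  0 f→3 g→1
  1 f→4 g→1
  ⟦path⟧₁ = (0->1 1->1)
Along h;k (path 2):
  0 h→0 k→1
  1 h→2 k→2
  ⟦path⟧₂ = (0->1 1->2)
Equal? distinct morphisms ✗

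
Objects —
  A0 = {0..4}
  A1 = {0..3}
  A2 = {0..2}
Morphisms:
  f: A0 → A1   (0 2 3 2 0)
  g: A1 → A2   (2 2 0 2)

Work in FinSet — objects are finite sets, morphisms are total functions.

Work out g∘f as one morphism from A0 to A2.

  0 f→0 g→2
  1 f→2 g→0
  2 f→3 g→2
  3 f→2 g→0
  4 f→0 g→2
composite: (2 0 2 0 2)

Answer: (2 0 2 0 2)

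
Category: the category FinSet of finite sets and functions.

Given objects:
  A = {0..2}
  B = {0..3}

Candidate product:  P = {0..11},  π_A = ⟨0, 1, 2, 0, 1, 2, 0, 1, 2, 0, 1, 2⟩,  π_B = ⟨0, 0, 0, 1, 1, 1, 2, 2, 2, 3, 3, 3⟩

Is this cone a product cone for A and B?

|A|·|B| = 3·4 = 12;  |P| = 12
Check the pairing map k ↦ (π_A(k), π_B(k)):
  0 -> (0,0)
  1 -> (1,0)
  2 -> (2,0)
  3 -> (0,1)
  4 -> (1,1)
  5 -> (2,1)
  6 -> (0,2)
  7 -> (1,2)
  8 -> (2,2)
  9 -> (0,3)
  10 -> (1,3)
  11 -> (2,3)
distinct pairs in image: 12 / 12 needed
  → bijection onto A×B; projections well-typed.

Answer: VALID PRODUCT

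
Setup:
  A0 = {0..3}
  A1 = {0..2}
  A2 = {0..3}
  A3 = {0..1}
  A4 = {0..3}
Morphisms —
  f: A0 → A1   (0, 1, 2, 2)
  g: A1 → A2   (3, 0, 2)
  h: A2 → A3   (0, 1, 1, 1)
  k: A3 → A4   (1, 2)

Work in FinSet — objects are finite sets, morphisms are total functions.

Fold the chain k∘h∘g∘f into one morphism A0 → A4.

  0 f→0 g→3 h→1 k→2
  1 f→1 g→0 h→0 k→1
  2 f→2 g→2 h→1 k→2
  3 f→2 g→2 h→1 k→2
result: (2, 1, 2, 2)

Answer: (2, 1, 2, 2)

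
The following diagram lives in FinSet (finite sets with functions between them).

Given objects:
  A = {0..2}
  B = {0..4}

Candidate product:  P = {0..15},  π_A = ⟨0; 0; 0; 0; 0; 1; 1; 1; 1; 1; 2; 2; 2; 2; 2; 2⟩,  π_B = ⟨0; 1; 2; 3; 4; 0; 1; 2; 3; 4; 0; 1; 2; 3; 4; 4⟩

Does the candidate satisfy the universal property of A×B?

Answer: NOT A VALID PRODUCT — |P|=16 ≠ |A|·|B|=15

Work:
|A|·|B| = 3·5 = 15;  |P| = 16
  → cardinalities differ; no bijection possible.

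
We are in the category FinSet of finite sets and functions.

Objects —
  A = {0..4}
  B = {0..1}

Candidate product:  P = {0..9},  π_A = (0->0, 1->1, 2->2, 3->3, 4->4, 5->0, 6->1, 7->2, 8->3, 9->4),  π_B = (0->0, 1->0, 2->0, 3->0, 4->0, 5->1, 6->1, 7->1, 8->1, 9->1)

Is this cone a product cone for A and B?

|A|·|B| = 5·2 = 10;  |P| = 10
Check the pairing map k ↦ (π_A(k), π_B(k)):
  0 -> (0,0)
  1 -> (1,0)
  2 -> (2,0)
  3 -> (3,0)
  4 -> (4,0)
  5 -> (0,1)
  6 -> (1,1)
  7 -> (2,1)
  8 -> (3,1)
  9 -> (4,1)
distinct pairs in image: 10 / 10 needed
  → bijection onto A×B; projections well-typed.

Answer: VALID PRODUCT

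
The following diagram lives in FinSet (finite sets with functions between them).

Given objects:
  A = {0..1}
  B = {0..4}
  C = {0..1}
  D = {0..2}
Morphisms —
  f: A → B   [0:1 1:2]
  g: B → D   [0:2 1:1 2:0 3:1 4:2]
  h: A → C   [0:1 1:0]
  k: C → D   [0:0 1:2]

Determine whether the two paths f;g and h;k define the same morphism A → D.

Path 1 = f;g:
  0 f→1 g→1
  1 f→2 g→0
  result₁ = [0:1 1:0]
Path 2 = h;k:
  0 h→1 k→2
  1 h→0 k→0
  result₂ = [0:2 1:0]
Equal? differ; not commutative

Answer: DOES NOT COMMUTE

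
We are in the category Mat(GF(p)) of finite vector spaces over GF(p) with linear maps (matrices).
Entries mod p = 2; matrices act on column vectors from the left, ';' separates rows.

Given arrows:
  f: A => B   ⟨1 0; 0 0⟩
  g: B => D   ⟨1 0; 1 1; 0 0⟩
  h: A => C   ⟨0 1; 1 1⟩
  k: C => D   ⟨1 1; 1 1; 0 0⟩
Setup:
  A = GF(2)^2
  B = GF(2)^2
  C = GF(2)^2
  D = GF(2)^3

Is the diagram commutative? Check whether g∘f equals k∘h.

Along f;g (path 1):
  e0=⟨1,0⟩ f=>⟨1,0⟩ g=>⟨1,1,0⟩
  e1=⟨0,1⟩ f=>⟨0,0⟩ g=>⟨0,0,0⟩
  ⟦path⟧₁ = ⟨1 0; 1 0; 0 0⟩
Along h;k (path 2):
  e0=⟨1,0⟩ h=>⟨0,1⟩ k=>⟨1,1,0⟩
  e1=⟨0,1⟩ h=>⟨1,1⟩ k=>⟨0,0,0⟩
  ⟦path⟧₂ = ⟨1 0; 1 0; 0 0⟩
Equal? YES — commutes

Answer: COMMUTES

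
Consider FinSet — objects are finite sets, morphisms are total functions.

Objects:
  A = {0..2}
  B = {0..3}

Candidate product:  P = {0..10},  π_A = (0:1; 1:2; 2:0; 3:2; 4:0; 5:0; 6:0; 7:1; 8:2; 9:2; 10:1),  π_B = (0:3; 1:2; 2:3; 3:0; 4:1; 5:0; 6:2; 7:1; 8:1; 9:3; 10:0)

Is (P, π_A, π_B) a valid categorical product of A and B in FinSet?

Answer: NOT A VALID PRODUCT — |P|=11 ≠ |A|·|B|=12

Work:
|A|·|B| = 3·4 = 12;  |P| = 11
  → cardinalities differ; no bijection possible.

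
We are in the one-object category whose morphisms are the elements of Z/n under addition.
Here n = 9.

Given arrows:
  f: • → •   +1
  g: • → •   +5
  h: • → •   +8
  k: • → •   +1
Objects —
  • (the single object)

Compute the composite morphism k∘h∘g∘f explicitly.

  0 +1≡1 +5≡6 +8≡5 +1≡6  (mod 9)
⟦path⟧: +6

Answer: +6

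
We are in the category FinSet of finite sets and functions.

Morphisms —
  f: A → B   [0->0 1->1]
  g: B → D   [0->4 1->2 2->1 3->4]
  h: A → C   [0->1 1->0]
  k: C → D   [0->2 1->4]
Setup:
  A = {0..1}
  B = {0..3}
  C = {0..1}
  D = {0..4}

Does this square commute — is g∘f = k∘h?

Path 1 = f;g:
  0 f→0 g→4
  1 f→1 g→2
  result₁ = [0->4 1->2]
Path 2 = h;k:
  0 h→1 k→4
  1 h→0 k→2
  result₂ = [0->4 1->2]
Equal? same morphism ✓

Answer: COMMUTES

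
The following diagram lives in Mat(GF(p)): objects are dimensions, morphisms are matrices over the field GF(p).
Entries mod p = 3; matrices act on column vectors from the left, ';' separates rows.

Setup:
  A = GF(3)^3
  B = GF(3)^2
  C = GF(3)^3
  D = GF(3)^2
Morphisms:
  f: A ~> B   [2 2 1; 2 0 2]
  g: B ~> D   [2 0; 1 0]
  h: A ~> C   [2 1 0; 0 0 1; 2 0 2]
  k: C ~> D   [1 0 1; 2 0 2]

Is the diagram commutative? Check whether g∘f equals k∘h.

Answer: COMMUTES

Derivation:
Along f;g (path 1):
  e0=⟨1,0,0⟩ f~>⟨2,2⟩ g~>⟨1,2⟩
  e1=⟨0,1,0⟩ f~>⟨2,0⟩ g~>⟨1,2⟩
  e2=⟨0,0,1⟩ f~>⟨1,2⟩ g~>⟨2,1⟩
  result₁ = [1 1 2; 2 2 1]
Along h;k (path 2):
  e0=⟨1,0,0⟩ h~>⟨2,0,2⟩ k~>⟨1,2⟩
  e1=⟨0,1,0⟩ h~>⟨1,0,0⟩ k~>⟨1,2⟩
  e2=⟨0,0,1⟩ h~>⟨0,1,2⟩ k~>⟨2,1⟩
  result₂ = [1 1 2; 2 2 1]
Equal? YES — commutes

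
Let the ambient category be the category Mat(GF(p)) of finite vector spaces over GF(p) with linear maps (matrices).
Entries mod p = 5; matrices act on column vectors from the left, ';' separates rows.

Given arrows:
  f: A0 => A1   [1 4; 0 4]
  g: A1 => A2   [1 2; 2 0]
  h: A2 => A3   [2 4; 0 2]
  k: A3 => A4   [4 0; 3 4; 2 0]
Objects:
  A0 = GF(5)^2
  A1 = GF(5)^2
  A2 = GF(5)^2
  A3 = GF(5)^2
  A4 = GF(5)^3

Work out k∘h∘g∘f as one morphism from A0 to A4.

Answer: [0 4; 1 2; 0 2]

Work:
  e0=[1,0] f=>[1,0] g=>[1,2] h=>[0,4] k=>[0,1,0]
  e1=[0,1] f=>[4,4] g=>[2,3] h=>[1,1] k=>[4,2,2]
composite: [0 4; 1 2; 0 2]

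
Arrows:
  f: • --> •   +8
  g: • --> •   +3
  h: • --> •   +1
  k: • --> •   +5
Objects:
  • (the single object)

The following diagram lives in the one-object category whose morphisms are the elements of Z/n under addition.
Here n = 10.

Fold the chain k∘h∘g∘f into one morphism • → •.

Answer: +7

Trace:
  0 +8≡8 +3≡1 +1≡2 +5≡7  (mod 10)
composite: +7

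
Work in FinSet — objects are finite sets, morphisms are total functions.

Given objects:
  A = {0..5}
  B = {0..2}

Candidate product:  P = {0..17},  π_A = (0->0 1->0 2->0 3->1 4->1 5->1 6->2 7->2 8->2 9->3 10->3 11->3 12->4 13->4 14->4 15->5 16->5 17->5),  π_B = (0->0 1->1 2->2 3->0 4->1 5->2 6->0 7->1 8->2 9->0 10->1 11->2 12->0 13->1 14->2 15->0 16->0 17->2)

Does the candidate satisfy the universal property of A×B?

|A|·|B| = 6·3 = 18;  |P| = 18
Check the pairing map k ↦ (π_A(k), π_B(k)):
  0 -> (0,0)
  1 -> (0,1)
  2 -> (0,2)
  3 -> (1,0)
  4 -> (1,1)
  5 -> (1,2)
  6 -> (2,0)
  7 -> (2,1)
  8 -> (2,2)
  9 -> (3,0)
  10 -> (3,1)
  11 -> (3,2)
  12 -> (4,0)
  13 -> (4,1)
  14 -> (4,2)
  15 -> (5,0)
  16 -> (5,0)  ✗ repeats pair of k=15
  17 -> (5,2)
distinct pairs in image: 17 / 18 needed
  → (5,0) hit at k=15 and k=16

Answer: NOT A VALID PRODUCT — duplicate pair at indices 15,16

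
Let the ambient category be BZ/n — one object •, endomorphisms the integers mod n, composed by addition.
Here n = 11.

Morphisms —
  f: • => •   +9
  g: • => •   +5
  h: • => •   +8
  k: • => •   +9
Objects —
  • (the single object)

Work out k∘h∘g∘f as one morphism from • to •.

  0 +9≡9 +5≡3 +8≡0 +9≡9  (mod 11)
composite: +9

Answer: +9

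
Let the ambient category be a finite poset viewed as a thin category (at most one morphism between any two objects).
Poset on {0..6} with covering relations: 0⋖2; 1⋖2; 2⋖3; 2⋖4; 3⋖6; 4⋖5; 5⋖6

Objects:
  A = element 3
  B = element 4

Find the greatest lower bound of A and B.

Lower bounds of A=3 and B=4: {0,1,2}
  0 ≤ 2
  1 ≤ 2
  2 ≤ 2
glb = 2

Answer: A∧B = 2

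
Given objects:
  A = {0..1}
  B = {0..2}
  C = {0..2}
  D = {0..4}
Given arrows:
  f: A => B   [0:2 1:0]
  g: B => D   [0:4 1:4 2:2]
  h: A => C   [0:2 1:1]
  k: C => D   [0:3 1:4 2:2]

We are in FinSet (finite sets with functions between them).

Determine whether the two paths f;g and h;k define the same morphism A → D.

Path 1 = f;g:
  0 f=>2 g=>2
  1 f=>0 g=>4
  composite₁ = [0:2 1:4]
Path 2 = h;k:
  0 h=>2 k=>2
  1 h=>1 k=>4
  composite₂ = [0:2 1:4]
Equal? YES — commutes

Answer: COMMUTES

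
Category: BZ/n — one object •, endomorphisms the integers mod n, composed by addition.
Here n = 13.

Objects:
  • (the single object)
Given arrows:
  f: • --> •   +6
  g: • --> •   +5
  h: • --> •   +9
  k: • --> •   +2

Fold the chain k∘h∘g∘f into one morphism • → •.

  0 +6≡6 +5≡11 +9≡7 +2≡9  (mod 13)
⟦path⟧: +9

Answer: +9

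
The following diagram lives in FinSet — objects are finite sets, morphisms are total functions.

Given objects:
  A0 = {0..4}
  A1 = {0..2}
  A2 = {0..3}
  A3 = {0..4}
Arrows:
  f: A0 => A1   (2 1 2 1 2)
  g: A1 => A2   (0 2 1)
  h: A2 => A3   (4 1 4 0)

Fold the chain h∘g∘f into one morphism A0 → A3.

  0 f=>2 g=>1 h=>1
  1 f=>1 g=>2 h=>4
  2 f=>2 g=>1 h=>1
  3 f=>1 g=>2 h=>4
  4 f=>2 g=>1 h=>1
result: (1 4 1 4 1)

Answer: (1 4 1 4 1)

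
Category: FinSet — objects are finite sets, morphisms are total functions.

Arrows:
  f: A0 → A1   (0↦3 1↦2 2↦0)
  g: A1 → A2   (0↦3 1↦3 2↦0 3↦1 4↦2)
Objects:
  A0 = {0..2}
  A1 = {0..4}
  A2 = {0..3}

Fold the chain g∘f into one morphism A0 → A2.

  0 f→3 g→1
  1 f→2 g→0
  2 f→0 g→3
result: (0↦1 1↦0 2↦3)

Answer: (0↦1 1↦0 2↦3)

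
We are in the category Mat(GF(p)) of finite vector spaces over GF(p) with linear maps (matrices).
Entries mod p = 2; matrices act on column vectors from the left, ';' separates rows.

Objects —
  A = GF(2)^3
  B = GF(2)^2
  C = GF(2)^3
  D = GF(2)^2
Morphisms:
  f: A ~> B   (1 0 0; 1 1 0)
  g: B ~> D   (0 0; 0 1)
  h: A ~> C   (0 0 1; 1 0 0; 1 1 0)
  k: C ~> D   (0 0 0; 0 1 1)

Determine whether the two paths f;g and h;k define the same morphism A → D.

Answer: DOES NOT COMMUTE

Derivation:
1) trace f;g:
  e0=[1,0,0] f~>[1,1] g~>[0,1]
  e1=[0,1,0] f~>[0,1] g~>[0,1]
  e2=[0,0,1] f~>[0,0] g~>[0,0]
  result₁ = (0 0 0; 1 1 0)
2) trace h;k:
  e0=[1,0,0] h~>[0,1,1] k~>[0,0]
  e1=[0,1,0] h~>[0,0,1] k~>[0,1]
  e2=[0,0,1] h~>[1,0,0] k~>[0,0]
  result₂ = (0 0 0; 0 1 0)
Equal? NO — does not commute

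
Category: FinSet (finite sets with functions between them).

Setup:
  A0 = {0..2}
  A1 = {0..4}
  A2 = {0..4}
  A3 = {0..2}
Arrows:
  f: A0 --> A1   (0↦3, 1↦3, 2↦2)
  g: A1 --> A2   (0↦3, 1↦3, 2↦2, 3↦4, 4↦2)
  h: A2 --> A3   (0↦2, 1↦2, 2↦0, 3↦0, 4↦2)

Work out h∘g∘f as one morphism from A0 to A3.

  0 f-->3 g-->4 h-->2
  1 f-->3 g-->4 h-->2
  2 f-->2 g-->2 h-->0
result: (0↦2, 1↦2, 2↦0)

Answer: (0↦2, 1↦2, 2↦0)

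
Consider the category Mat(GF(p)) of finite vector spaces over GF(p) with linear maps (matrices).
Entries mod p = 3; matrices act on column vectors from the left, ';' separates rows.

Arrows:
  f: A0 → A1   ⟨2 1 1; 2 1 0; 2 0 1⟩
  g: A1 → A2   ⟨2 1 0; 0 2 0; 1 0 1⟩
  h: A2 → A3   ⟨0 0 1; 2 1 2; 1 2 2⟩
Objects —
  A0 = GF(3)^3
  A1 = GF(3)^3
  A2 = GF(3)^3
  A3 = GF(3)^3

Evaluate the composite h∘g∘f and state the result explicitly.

Answer: ⟨1 1 2; 0 1 2; 1 0 0⟩

Work:
  e0=(1,0,0) f→(2,2,2) g→(0,1,1) h→(1,0,1)
  e1=(0,1,0) f→(1,1,0) g→(0,2,1) h→(1,1,0)
  e2=(0,0,1) f→(1,0,1) g→(2,0,2) h→(2,2,0)
result: ⟨1 1 2; 0 1 2; 1 0 0⟩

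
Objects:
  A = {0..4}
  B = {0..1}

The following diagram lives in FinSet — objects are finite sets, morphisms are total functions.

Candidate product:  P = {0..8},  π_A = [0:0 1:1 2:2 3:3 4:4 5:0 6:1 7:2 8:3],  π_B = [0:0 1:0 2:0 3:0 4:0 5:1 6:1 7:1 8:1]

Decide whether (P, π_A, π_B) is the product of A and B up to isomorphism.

|A|·|B| = 5·2 = 10;  |P| = 9
  → cardinalities differ; no bijection possible.

Answer: NOT A VALID PRODUCT — |P|=9 ≠ |A|·|B|=10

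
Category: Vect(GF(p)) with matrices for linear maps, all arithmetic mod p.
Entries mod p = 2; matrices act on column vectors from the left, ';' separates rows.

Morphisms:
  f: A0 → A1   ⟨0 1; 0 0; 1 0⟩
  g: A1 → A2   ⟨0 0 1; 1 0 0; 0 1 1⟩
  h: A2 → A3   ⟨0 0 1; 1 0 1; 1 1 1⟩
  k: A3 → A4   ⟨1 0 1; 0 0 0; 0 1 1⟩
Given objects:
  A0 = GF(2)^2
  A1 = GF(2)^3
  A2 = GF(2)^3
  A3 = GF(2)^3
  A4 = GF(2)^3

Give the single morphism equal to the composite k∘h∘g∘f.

  e0=(1,0) f→(0,0,1) g→(1,0,1) h→(1,0,0) k→(1,0,0)
  e1=(0,1) f→(1,0,0) g→(0,1,0) h→(0,0,1) k→(1,0,1)
composite: ⟨1 1; 0 0; 0 1⟩

Answer: ⟨1 1; 0 0; 0 1⟩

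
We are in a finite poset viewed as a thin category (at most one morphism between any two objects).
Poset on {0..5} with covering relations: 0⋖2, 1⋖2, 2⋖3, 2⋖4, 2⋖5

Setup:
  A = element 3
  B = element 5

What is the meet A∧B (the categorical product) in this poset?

Answer: A∧B = 2

Work:
Common predecessors of 3,5: {0,1,2}
  0 <= 2
  1 <= 2
  2 <= 2
glb = 2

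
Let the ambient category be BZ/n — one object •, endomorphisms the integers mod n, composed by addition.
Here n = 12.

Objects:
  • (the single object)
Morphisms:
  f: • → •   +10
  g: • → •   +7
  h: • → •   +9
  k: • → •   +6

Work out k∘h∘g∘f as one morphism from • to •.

Answer: +8

Work:
  0 +10≡10 +7≡5 +9≡2 +6≡8  (mod 12)
composite: +8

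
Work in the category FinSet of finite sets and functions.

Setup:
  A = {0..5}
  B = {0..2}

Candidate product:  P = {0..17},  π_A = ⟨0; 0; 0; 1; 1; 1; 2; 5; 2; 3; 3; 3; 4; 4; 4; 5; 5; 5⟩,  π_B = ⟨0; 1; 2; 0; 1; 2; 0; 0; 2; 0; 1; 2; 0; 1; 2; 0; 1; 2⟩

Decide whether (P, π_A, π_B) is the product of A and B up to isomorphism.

|A|·|B| = 6·3 = 18;  |P| = 18
Check the pairing map k ↦ (π_A(k), π_B(k)):
  0 -> (0,0)
  1 -> (0,1)
  2 -> (0,2)
  3 -> (1,0)
  4 -> (1,1)
  5 -> (1,2)
  6 -> (2,0)
  7 -> (5,0)
  8 -> (2,2)
  9 -> (3,0)
  10 -> (3,1)
  11 -> (3,2)
  12 -> (4,0)
  13 -> (4,1)
  14 -> (4,2)
  15 -> (5,0)  ✗ repeats pair of k=7
  16 -> (5,1)
  17 -> (5,2)
distinct pairs in image: 17 / 18 needed
  → (5,0) hit at k=7 and k=15

Answer: NOT A VALID PRODUCT — duplicate pair at indices 15,7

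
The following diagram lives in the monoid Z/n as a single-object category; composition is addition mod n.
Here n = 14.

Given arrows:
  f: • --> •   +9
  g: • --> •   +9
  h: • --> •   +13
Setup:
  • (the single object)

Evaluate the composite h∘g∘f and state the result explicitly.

  0 +9≡9 +9≡4 +13≡3  (mod 14)
result: +3

Answer: +3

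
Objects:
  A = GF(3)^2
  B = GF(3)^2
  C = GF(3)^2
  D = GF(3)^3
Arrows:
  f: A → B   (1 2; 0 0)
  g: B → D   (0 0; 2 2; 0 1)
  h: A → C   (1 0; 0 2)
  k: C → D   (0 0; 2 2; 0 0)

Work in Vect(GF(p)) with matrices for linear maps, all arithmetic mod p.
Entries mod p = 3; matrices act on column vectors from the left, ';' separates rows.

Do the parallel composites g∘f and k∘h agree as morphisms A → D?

Answer: COMMUTES

Derivation:
Path 1 = f;g:
  e0=(1,0) f→(1,0) g→(0,2,0)
  e1=(0,1) f→(2,0) g→(0,1,0)
  result₁ = (0 0; 2 1; 0 0)
Path 2 = h;k:
  e0=(1,0) h→(1,0) k→(0,2,0)
  e1=(0,1) h→(0,2) k→(0,1,0)
  result₂ = (0 0; 2 1; 0 0)
Equal? YES — commutes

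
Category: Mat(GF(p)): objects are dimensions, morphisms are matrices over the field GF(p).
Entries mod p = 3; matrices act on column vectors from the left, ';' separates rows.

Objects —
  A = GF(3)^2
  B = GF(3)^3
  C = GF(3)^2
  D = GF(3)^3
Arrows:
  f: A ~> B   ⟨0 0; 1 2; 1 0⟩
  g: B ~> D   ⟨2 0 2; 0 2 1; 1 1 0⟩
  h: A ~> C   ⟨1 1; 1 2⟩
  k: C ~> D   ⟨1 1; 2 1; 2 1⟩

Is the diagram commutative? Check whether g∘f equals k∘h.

Along f;g (path 1):
  e0=[1,0] f~>[0,1,1] g~>[2,0,1]
  e1=[0,1] f~>[0,2,0] g~>[0,1,2]
  ⟦path⟧₁ = ⟨2 0; 0 1; 1 2⟩
Along h;k (path 2):
  e0=[1,0] h~>[1,1] k~>[2,0,0]
  e1=[0,1] h~>[1,2] k~>[0,1,1]
  ⟦path⟧₂ = ⟨2 0; 0 1; 0 1⟩
Equal? NO — does not commute

Answer: DOES NOT COMMUTE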